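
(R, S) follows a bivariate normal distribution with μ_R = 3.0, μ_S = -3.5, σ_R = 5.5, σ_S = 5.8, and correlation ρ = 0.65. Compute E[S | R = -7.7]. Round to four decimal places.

-10.8344

The regression of S on R has slope ρ·σ_S/σ_R and passes through (μ_R, μ_S).
E[S | R=-7.7] = -3.5 + (0.65)·(5.8/5.5)·(-7.7 − (3.0)) = -3.5 + (0.685455)·(-10.7) = -10.8344.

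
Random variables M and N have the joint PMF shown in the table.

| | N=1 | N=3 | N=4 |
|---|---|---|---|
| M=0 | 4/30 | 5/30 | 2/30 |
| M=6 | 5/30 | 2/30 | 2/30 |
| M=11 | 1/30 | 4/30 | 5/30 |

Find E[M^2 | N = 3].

P(N = 3) = 11/30.
Σ M^2·P over the event = 0·(5/30) + 36·(2/30) + 121·(4/30) = 278/15.
E[M^2 | N = 3] = (278/15) / (11/30) = 556/11.

556/11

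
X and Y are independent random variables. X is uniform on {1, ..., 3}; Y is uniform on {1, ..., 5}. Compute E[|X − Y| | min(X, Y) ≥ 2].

5/4

Outcomes with min(X, Y) ≥ 2: (2,2), (2,3), (2,4), (2,5), (3,2), (3,3), (3,4), (3,5), each with probability 1/15.
E[|X − Y| | min(X, Y) ≥ 2] = (0 + 1 + 2 + 3 + 1 + 0 + 1 + 2) / 8 = 5/4.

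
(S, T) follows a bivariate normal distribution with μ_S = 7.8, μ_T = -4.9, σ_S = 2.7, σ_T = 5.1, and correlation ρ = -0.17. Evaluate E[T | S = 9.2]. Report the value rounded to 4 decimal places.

E[T | S=x] = μ_T + ρ(σ_T/σ_S)(x − μ_S) for jointly normal variables.
E[T | S=9.2] = -4.9 + (-0.17)·(5.1/2.7)·(9.2 − (7.8)) = -4.9 + (-0.32111)·(1.4) = -5.3496.

-5.3496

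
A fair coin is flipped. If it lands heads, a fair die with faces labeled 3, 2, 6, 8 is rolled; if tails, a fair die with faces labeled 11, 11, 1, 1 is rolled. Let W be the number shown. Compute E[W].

E[W | heads] = (3+2+6+8)/4 = 19/4.
E[W | tails] = (11+11+1+1)/4 = 6.
E[W] = (1/2)·(19/4) + (1/2)·(6) = 43/8.

43/8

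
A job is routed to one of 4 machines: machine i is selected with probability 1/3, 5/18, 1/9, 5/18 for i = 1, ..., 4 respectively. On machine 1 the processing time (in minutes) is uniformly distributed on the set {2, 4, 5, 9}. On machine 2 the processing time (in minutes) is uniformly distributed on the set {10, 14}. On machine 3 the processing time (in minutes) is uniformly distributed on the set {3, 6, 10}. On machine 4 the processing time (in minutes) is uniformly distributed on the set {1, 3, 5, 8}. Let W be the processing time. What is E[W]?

E[W | machine 1] = (2+4+5+9)/4 = 5.
E[W | machine 2] = (10+14)/2 = 12.
E[W | machine 3] = (3+6+10)/3 = 19/3.
E[W | machine 4] = (1+3+5+8)/4 = 17/4.
By the law of total expectation,
E[W] = (1/3)·(5) + (5/18)·(12) + (1/9)·(19/3) + (5/18)·(17/4) = 1487/216.

1487/216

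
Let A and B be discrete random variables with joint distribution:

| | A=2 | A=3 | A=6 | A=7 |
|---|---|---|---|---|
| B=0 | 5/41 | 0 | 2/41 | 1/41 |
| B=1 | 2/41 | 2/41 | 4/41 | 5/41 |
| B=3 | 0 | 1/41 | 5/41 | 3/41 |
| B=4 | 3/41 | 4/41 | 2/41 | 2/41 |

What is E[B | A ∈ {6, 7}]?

49/24

P(A ∈ {6, 7}) = 24/41.
Σ B·P over the event = 0·(2/41) + 1·(4/41) + 3·(5/41) + 4·(2/41) + 0·(1/41) + 1·(5/41) + 3·(3/41) + 4·(2/41) = 49/41.
E[B | A ∈ {6, 7}] = (49/41) / (24/41) = 49/24.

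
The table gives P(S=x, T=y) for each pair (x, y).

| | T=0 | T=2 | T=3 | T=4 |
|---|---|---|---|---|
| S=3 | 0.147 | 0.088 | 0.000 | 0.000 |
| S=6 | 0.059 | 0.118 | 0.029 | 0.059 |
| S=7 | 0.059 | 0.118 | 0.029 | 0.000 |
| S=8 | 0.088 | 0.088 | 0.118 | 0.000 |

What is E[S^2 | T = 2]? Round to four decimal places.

P(T = 2) = 0.412.
Summing S^2·P(S=x,T=y) over the conditioning event gives 16.454.
E[S^2 | T = 2] = (16.454) / (0.412) = 39.9369.

39.9369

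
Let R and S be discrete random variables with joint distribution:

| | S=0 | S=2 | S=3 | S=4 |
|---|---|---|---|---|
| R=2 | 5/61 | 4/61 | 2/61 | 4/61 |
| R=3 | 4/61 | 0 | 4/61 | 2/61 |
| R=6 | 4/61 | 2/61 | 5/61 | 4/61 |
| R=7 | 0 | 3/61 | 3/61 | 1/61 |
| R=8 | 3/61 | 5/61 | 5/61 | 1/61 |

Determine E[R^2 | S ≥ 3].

P(S ≥ 3) = 31/61.
Summing R^2·P(R=x,S=y) over the conditioning event gives 982/61.
E[R^2 | S ≥ 3] = (982/61) / (31/61) = 982/31.

982/31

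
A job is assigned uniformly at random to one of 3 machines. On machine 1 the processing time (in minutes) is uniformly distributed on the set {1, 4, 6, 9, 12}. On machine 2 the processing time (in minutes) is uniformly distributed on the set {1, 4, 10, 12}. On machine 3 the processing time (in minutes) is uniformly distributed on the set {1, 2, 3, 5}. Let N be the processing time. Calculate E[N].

E[N | machine 1] = (1+4+6+9+12)/5 = 32/5.
E[N | machine 2] = (1+4+10+12)/4 = 27/4.
E[N | machine 3] = (1+2+3+5)/4 = 11/4.
E[N] = (1/3)·(32/5) + (1/3)·(27/4) + (1/3)·(11/4) = 53/10.

53/10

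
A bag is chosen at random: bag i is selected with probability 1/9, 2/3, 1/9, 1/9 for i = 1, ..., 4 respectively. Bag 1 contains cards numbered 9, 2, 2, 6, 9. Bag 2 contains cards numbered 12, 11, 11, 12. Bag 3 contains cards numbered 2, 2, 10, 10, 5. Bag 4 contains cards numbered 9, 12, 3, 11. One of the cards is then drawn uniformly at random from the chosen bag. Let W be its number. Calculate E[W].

1783/180

E[W | bag 1] = (9+2+2+6+9)/5 = 28/5.
E[W | bag 2] = (12+11+11+12)/4 = 23/2.
E[W | bag 3] = (2+2+10+10+5)/5 = 29/5.
E[W | bag 4] = (9+12+3+11)/4 = 35/4.
By the law of total expectation,
E[W] = (1/9)·(28/5) + (2/3)·(23/2) + (1/9)·(29/5) + (1/9)·(35/4) = 1783/180.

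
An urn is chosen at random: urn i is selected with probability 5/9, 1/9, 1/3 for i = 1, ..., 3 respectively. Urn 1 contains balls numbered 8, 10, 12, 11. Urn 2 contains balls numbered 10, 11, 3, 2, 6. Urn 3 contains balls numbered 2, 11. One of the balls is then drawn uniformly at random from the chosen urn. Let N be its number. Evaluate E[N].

1543/180

E[N | urn 1] = (8+10+12+11)/4 = 41/4.
E[N | urn 2] = (10+11+3+2+6)/5 = 32/5.
E[N | urn 3] = (2+11)/2 = 13/2.
E[N] = (5/9)·(41/4) + (1/9)·(32/5) + (1/3)·(13/2) = 1543/180.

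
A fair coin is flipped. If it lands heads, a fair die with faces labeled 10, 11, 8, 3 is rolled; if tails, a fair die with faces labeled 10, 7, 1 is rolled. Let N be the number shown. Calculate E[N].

E[N | heads] = (10+11+8+3)/4 = 8.
E[N | tails] = (10+7+1)/3 = 6.
E[N] = (1/2)·(8) + (1/2)·(6) = 7.

7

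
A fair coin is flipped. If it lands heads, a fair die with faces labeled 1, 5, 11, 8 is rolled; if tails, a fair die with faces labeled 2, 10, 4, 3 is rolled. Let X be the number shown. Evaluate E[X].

E[X | heads] = (1+5+11+8)/4 = 25/4.
E[X | tails] = (2+10+4+3)/4 = 19/4.
E[X] = (1/2)·(25/4) + (1/2)·(19/4) = 11/2.

11/2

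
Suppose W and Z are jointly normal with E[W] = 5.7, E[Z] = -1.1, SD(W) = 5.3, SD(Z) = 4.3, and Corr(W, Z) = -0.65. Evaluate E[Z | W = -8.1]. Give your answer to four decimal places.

6.1775

For a bivariate normal, E[Z | W=x] = μ_Z + ρ·(σ_Z/σ_W)·(x − μ_W).
E[Z | W=-8.1] = -1.1 + (-0.65)·(4.3/5.3)·(-8.1 − (5.7)) = -1.1 + (-0.527358)·(-13.8) = 6.1775.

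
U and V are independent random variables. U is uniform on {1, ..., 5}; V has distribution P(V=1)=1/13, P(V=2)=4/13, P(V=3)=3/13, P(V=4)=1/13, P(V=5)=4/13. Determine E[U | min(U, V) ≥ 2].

P(min(U, V) ≥ 2) = 48/65.
Summing U·P(x,y) over outcomes with min(U, V) ≥ 2 gives 168/65.
E[U | min(U, V) ≥ 2] = (168/65) / (48/65) = 7/2.

7/2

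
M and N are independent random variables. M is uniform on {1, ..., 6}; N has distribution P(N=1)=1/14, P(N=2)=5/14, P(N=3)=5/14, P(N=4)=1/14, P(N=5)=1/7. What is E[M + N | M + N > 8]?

124/13

P(M + N > 8) = 13/84.
Summing (M+N)·P(x,y) over outcomes with M + N > 8 gives 31/21.
E[M + N | M + N > 8] = (31/21) / (13/84) = 124/13.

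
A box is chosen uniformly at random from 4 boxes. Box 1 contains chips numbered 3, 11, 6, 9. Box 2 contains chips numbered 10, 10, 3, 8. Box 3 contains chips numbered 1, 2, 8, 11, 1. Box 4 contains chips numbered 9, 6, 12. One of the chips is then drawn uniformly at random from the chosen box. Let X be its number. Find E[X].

E[X | box 1] = (3+11+6+9)/4 = 29/4.
E[X | box 2] = (10+10+3+8)/4 = 31/4.
E[X | box 3] = (1+2+8+11+1)/5 = 23/5.
E[X | box 4] = (9+6+12)/3 = 9.
E[X] = (1/4)·(29/4) + (1/4)·(31/4) + (1/4)·(23/5) + (1/4)·(9) = 143/20.

143/20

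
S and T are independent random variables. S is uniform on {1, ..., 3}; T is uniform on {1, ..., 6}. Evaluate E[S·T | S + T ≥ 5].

37/4

P(S + T ≥ 5) = 2/3.
Summing ST·P(x,y) over outcomes with S + T ≥ 5 gives 37/6.
E[S·T | S + T ≥ 5] = (37/6) / (2/3) = 37/4.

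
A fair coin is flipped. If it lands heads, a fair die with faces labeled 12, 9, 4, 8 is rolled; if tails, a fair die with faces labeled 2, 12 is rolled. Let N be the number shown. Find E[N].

61/8

E[N | heads] = (12+9+4+8)/4 = 33/4.
E[N | tails] = (2+12)/2 = 7.
By the law of total expectation,
E[N] = (1/2)·(33/4) + (1/2)·(7) = 61/8.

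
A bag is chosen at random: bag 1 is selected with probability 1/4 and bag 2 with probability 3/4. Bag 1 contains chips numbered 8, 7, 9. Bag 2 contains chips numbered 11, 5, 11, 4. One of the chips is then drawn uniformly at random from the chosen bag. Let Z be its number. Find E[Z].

E[Z | bag 1] = (8+7+9)/3 = 8.
E[Z | bag 2] = (11+5+11+4)/4 = 31/4.
By the law of total expectation,
E[Z] = (1/4)·(8) + (3/4)·(31/4) = 125/16.

125/16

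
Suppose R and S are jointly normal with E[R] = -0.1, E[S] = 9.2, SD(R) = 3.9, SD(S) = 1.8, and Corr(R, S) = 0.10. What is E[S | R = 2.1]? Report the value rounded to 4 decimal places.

9.3015

E[S | R=x] = μ_S + ρ(σ_S/σ_R)(x − μ_R) for jointly normal variables.
E[S | R=2.1] = 9.2 + (0.10)·(1.8/3.9)·(2.1 − (-0.1)) = 9.2 + (0.046154)·(2.2) = 9.3015.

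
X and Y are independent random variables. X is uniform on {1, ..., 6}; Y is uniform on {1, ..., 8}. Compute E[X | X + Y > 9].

P(X + Y > 9) = 5/16.
Summing X·P(x,y) over outcomes with X + Y > 9 gives 35/24.
E[X | X + Y > 9] = (35/24) / (5/16) = 14/3.

14/3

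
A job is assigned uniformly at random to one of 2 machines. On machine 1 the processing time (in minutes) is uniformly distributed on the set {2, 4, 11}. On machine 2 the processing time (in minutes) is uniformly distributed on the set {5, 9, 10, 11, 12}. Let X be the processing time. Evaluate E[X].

113/15

E[X | machine 1] = (2+4+11)/3 = 17/3.
E[X | machine 2] = (5+9+10+11+12)/5 = 47/5.
E[X] = (1/2)·(17/3) + (1/2)·(47/5) = 113/15.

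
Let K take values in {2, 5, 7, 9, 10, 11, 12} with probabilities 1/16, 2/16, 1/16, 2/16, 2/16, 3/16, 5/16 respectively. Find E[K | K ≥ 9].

P(K ≥ 9) = 3/4.
Σ over the event: 9·1/8 + 10·1/8 + 11·3/16 + 12·5/16 = 131/16.
E[K | K ≥ 9] = (131/16) / (3/4) = 131/12.

131/12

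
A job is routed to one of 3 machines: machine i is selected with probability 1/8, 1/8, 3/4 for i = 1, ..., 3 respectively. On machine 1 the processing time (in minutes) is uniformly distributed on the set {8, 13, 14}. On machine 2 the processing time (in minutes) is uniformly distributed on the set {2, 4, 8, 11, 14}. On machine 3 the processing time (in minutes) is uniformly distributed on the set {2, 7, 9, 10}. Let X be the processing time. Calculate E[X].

461/60

E[X | machine 1] = (8+13+14)/3 = 35/3.
E[X | machine 2] = (2+4+8+11+14)/5 = 39/5.
E[X | machine 3] = (2+7+9+10)/4 = 7.
E[X] = (1/8)·(35/3) + (1/8)·(39/5) + (3/4)·(7) = 461/60.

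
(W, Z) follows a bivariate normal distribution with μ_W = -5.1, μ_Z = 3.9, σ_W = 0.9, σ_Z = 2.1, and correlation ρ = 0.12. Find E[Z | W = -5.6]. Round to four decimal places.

3.7600

For a bivariate normal, E[Z | W=x] = μ_Z + ρ·(σ_Z/σ_W)·(x − μ_W).
E[Z | W=-5.6] = 3.9 + (0.12)·(2.1/0.9)·(-5.6 − (-5.1)) = 3.9 + (0.28)·(-0.5) = 3.7600.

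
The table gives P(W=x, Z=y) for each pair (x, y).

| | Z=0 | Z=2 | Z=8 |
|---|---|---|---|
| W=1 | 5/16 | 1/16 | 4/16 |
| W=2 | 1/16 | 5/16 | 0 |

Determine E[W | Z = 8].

P(Z = 8) = 1/4.
Σ W·P over the event = 1·(4/16) = 1/4.
E[W | Z = 8] = (1/4) / (1/4) = 1.

1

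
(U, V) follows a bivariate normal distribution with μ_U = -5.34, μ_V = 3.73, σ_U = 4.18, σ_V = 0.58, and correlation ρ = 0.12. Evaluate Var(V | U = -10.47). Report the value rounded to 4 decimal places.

0.3316

The conditional variance in a bivariate normal is σ_V²(1 − ρ²), independent of x.
Var(V | U=-10.47) = (0.58)²·(1 − (0.12)²) = 0.3364·0.9856 = 0.3316.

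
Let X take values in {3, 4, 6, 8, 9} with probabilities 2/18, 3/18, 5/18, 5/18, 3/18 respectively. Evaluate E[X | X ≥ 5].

P(X ≥ 5) = 13/18.
Σ over the event: 6·5/18 + 8·5/18 + 9·1/6 = 97/18.
E[X | X ≥ 5] = (97/18) / (13/18) = 97/13.

97/13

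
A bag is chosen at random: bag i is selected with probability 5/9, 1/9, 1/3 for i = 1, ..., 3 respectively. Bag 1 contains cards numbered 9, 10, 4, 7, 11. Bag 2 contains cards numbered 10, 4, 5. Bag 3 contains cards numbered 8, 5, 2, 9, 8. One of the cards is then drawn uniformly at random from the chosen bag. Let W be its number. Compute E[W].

E[W | bag 1] = (9+10+4+7+11)/5 = 41/5.
E[W | bag 2] = (10+4+5)/3 = 19/3.
E[W | bag 3] = (8+5+2+9+8)/5 = 32/5.
By the law of total expectation,
E[W] = (5/9)·(41/5) + (1/9)·(19/3) + (1/3)·(32/5) = 998/135.

998/135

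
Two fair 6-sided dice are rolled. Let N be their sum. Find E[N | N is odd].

7

P(N is odd) = 1/2.
Σ over the event: 3·1/18 + 5·1/9 + 7·1/6 + 9·1/9 + 11·1/18 = 7/2.
E[N | N is odd] = (7/2) / (1/2) = 7.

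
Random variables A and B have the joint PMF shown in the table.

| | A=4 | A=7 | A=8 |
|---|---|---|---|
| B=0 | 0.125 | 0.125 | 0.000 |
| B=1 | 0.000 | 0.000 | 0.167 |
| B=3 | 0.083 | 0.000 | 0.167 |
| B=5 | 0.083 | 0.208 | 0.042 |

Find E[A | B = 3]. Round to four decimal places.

6.6720

P(B = 3) = 0.250.
Σ A·P over the event = 4·(0.083) + 8·(0.167) = 1.668.
E[A | B = 3] = (1.668) / (0.250) = 6.6720.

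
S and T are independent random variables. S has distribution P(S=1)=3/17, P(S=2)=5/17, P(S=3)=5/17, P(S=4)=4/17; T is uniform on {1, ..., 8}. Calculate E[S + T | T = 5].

P(T = 5) = 1/8.
Summing (S+T)·P(x,y) over outcomes with T = 5 gives 129/136.
E[S + T | T = 5] = (129/136) / (1/8) = 129/17.

129/17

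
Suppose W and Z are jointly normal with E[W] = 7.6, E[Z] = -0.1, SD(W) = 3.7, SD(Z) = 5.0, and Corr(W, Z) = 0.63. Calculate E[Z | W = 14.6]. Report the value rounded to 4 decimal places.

For a bivariate normal, E[Z | W=x] = μ_Z + ρ·(σ_Z/σ_W)·(x − μ_W).
E[Z | W=14.6] = -0.1 + (0.63)·(5.0/3.7)·(14.6 − (7.6)) = -0.1 + (0.85135)·(7) = 5.8595.

5.8595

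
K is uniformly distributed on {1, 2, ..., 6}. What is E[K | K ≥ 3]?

Given K ≥ 3, K is equally likely to be any of {3, 4, 5, 6}.
E[K | K ≥ 3] = (3 + 4 + 5 + 6) / 4 = 9/2.

9/2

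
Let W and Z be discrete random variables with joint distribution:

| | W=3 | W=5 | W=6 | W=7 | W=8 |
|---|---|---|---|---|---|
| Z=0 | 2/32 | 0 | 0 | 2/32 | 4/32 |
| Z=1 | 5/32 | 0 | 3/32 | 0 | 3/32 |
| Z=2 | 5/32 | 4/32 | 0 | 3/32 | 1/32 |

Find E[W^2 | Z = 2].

356/13

P(Z = 2) = 13/32.
Σ W^2·P over the event = 9·(5/32) + 25·(4/32) + 49·(3/32) + 64·(1/32) = 89/8.
E[W^2 | Z = 2] = (89/8) / (13/32) = 356/13.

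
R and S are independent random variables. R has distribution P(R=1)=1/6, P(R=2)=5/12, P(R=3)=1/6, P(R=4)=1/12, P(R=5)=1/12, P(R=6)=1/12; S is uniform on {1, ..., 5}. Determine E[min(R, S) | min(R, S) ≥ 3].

53/15

P(min(R, S) ≥ 3) = 1/4.
Summing min(R,S)·P(x,y) over outcomes with min(R, S) ≥ 3 gives 53/60.
E[min(R, S) | min(R, S) ≥ 3] = (53/60) / (1/4) = 53/15.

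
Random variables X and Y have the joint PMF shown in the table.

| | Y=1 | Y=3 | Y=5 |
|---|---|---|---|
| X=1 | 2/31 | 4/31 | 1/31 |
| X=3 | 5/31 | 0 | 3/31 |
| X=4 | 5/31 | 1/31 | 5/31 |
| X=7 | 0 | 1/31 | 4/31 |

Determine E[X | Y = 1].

37/12

P(Y = 1) = 12/31.
Σ X·P over the event = 1·(2/31) + 3·(5/31) + 4·(5/31) = 37/31.
E[X | Y = 1] = (37/31) / (12/31) = 37/12.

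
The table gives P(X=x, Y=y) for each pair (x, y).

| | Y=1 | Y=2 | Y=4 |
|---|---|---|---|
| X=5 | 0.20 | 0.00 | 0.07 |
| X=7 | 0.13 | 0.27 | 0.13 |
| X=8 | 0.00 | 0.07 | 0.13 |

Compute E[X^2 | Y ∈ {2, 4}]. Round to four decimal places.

P(Y ∈ {2, 4}) = 0.67.
Σ X^2·P over the event = 25·(0.07) + 49·(0.27) + 49·(0.13) + 64·(0.07) + 64·(0.13) = 34.15.
E[X^2 | Y ∈ {2, 4}] = (34.15) / (0.67) = 50.9701.

50.9701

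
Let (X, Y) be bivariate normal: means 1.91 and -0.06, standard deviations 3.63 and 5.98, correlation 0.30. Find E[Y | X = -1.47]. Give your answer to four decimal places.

E[Y | X=x] = μ_Y + ρ(σ_Y/σ_X)(x − μ_X) for jointly normal variables.
E[Y | X=-1.47] = -0.06 + (0.30)·(5.98/3.63)·(-1.47 − (1.91)) = -0.06 + (0.49421)·(-3.38) = -1.7304.

-1.7304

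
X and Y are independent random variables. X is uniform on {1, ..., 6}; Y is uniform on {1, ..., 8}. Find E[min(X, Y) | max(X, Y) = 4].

Outcomes with max(X, Y) = 4: (1,4), (2,4), (3,4), (4,1), (4,2), (4,3), (4,4), each with probability 1/48.
E[min(X, Y) | max(X, Y) = 4] = (1 + 2 + 3 + 1 + 2 + 3 + 4) / 7 = 16/7.

16/7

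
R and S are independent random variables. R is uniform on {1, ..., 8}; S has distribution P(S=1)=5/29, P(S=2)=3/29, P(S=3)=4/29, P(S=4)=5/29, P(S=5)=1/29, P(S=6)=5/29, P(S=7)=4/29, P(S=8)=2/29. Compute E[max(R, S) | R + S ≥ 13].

235/31

P(R + S ≥ 13) = 31/232.
Summing max(R,S)·P(x,y) over outcomes with R + S ≥ 13 gives 235/232.
E[max(R, S) | R + S ≥ 13] = (235/232) / (31/232) = 235/31.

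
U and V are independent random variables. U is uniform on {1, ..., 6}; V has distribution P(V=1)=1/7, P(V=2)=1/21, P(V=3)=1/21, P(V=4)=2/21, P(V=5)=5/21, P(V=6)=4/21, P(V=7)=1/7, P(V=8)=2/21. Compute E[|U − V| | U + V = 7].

7/2

P(U + V = 7) = 8/63.
Summing |U−V|·P(x,y) over outcomes with U + V = 7 gives 4/9.
E[|U − V| | U + V = 7] = (4/9) / (8/63) = 7/2.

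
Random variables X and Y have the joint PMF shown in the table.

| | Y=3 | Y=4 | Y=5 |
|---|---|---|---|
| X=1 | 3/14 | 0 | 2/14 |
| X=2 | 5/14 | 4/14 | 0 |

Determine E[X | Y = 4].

P(Y = 4) = 2/7.
Σ X·P over the event = 2·(4/14) = 4/7.
E[X | Y = 4] = (4/7) / (2/7) = 2.

2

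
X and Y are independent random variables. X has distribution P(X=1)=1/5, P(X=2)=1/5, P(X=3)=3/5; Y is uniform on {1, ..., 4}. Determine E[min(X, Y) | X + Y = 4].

6/5

P(X + Y = 4) = 1/4.
Summing min(X,Y)·P(x,y) over outcomes with X + Y = 4 gives 3/10.
E[min(X, Y) | X + Y = 4] = (3/10) / (1/4) = 6/5.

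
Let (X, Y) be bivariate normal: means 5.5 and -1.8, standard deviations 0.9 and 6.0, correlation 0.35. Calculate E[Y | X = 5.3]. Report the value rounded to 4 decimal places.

-2.2667

E[Y | X=x] = μ_Y + ρ(σ_Y/σ_X)(x − μ_X) for jointly normal variables.
E[Y | X=5.3] = -1.8 + (0.35)·(6.0/0.9)·(5.3 − (5.5)) = -1.8 + (2.3333)·(-0.2) = -2.2667.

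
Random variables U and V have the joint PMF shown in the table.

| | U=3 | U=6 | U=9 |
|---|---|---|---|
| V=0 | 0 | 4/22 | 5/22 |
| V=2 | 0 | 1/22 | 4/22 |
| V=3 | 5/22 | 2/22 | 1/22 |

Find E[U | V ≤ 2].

111/14

P(V ≤ 2) = 7/11.
Σ U·P over the event = 6·(4/22) + 6·(1/22) + 9·(5/22) + 9·(4/22) = 111/22.
E[U | V ≤ 2] = (111/22) / (7/11) = 111/14.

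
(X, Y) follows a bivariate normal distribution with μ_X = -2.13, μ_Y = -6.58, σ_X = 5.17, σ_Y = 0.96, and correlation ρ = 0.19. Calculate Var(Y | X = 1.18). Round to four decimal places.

Var(Y | X=x) = (1 − ρ²)·σ_Y².
Var(Y | X=1.18) = (0.96)²·(1 − (0.19)²) = 0.9216·0.9639 = 0.8883.

0.8883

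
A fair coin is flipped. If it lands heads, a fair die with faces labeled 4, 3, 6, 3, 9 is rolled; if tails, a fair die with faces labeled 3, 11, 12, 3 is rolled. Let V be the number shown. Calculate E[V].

E[V | heads] = (4+3+6+3+9)/5 = 5.
E[V | tails] = (3+11+12+3)/4 = 29/4.
By the law of total expectation,
E[V] = (1/2)·(5) + (1/2)·(29/4) = 49/8.

49/8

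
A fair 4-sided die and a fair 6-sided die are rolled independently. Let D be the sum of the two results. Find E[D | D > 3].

136/21

P(D > 3) = 7/8.
Σ over the event: 4·1/8 + 5·1/6 + 6·1/6 + 7·1/6 + 8·1/8 + 9·1/12 + 10·1/24 = 17/3.
E[D | D > 3] = (17/3) / (7/8) = 136/21.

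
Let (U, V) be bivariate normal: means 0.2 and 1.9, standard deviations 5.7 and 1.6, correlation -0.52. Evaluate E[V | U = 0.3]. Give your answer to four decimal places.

1.8854

The regression of V on U has slope ρ·σ_V/σ_U and passes through (μ_U, μ_V).
E[V | U=0.3] = 1.9 + (-0.52)·(1.6/5.7)·(0.3 − (0.2)) = 1.9 + (-0.14596)·(0.1) = 1.8854.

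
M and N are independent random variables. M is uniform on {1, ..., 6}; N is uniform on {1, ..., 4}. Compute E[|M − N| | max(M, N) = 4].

Outcomes with max(M, N) = 4: (1,4), (2,4), (3,4), (4,1), (4,2), (4,3), (4,4), each with probability 1/24.
E[|M − N| | max(M, N) = 4] = (3 + 2 + 1 + 3 + 2 + 1 + 0) / 7 = 12/7.

12/7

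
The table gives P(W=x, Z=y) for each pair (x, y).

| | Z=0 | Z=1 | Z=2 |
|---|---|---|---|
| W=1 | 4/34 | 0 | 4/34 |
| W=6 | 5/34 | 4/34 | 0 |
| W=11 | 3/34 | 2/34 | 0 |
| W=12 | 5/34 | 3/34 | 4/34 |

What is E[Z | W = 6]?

4/9

P(W = 6) = 9/34.
Σ Z·P over the event = 0·(5/34) + 1·(4/34) = 2/17.
E[Z | W = 6] = (2/17) / (9/34) = 4/9.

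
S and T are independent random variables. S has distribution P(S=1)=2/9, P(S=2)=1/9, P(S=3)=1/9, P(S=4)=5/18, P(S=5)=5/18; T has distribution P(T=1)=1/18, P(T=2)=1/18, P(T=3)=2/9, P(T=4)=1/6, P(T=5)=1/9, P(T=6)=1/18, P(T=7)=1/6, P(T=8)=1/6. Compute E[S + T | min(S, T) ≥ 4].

P(min(S, T) ≥ 4) = 10/27.
Summing (S+T)·P(x,y) over outcomes with min(S, T) ≥ 4 gives 635/162.
E[S + T | min(S, T) ≥ 4] = (635/162) / (10/27) = 127/12.

127/12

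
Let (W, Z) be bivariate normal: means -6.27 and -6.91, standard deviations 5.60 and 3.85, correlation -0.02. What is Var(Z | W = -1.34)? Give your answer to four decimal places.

14.8166

For a bivariate normal, Var(Z | W=x) = σ_Z²(1 − ρ²).
Var(Z | W=-1.34) = (3.85)²·(1 − (-0.02)²) = 14.8225·0.9996 = 14.8166.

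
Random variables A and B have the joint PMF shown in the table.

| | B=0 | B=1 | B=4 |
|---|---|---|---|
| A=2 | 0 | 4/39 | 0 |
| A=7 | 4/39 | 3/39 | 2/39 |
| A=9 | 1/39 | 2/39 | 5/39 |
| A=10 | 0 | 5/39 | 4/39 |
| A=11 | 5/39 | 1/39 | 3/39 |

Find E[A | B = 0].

P(B = 0) = 10/39.
Σ A·P over the event = 7·(4/39) + 9·(1/39) + 11·(5/39) = 92/39.
E[A | B = 0] = (92/39) / (10/39) = 46/5.

46/5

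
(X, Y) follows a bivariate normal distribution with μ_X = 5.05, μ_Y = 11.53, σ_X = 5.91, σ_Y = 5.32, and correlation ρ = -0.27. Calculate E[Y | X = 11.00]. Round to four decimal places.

10.0839

For a bivariate normal, E[Y | X=x] = μ_Y + ρ·(σ_Y/σ_X)·(x − μ_X).
E[Y | X=11.00] = 11.53 + (-0.27)·(5.32/5.91)·(11.00 − (5.05)) = 11.53 + (-0.24305)·(5.95) = 10.0839.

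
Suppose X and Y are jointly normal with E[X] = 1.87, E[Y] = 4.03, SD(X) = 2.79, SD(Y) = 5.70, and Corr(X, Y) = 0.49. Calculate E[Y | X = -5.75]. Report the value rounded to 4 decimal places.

E[Y | X=x] = μ_Y + ρ(σ_Y/σ_X)(x − μ_X) for jointly normal variables.
E[Y | X=-5.75] = 4.03 + (0.49)·(5.70/2.79)·(-5.75 − (1.87)) = 4.03 + (1.00108)·(-7.62) = -3.5982.

-3.5982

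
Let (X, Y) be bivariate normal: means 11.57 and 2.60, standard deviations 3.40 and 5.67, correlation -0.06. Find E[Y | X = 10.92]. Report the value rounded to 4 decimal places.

For a bivariate normal, E[Y | X=x] = μ_Y + ρ·(σ_Y/σ_X)·(x − μ_X).
E[Y | X=10.92] = 2.60 + (-0.06)·(5.67/3.40)·(10.92 − (11.57)) = 2.60 + (-0.10006)·(-0.65) = 2.6650.

2.6650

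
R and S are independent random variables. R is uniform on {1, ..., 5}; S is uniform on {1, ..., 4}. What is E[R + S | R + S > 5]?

Outcomes with R + S > 5: (2,4), (3,3), (3,4), (4,2), (4,3), (4,4), (5,1), (5,2), (5,3), (5,4), each with probability 1/20.
E[R + S | R + S > 5] = (6 + 6 + 7 + 6 + 7 + 8 + 6 + 7 + 8 + 9) / 10 = 7.

7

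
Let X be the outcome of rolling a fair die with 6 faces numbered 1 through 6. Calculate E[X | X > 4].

11/2

Given X > 4, X is equally likely to be any of {5, 6}.
E[X | X > 4] = (5 + 6) / 2 = 11/2.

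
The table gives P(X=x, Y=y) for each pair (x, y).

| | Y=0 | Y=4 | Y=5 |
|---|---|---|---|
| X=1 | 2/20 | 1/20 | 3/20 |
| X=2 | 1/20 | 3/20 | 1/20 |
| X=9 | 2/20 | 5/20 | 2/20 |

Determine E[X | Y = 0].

22/5

P(Y = 0) = 1/4.
Σ X·P over the event = 1·(2/20) + 2·(1/20) + 9·(2/20) = 11/10.
E[X | Y = 0] = (11/10) / (1/4) = 22/5.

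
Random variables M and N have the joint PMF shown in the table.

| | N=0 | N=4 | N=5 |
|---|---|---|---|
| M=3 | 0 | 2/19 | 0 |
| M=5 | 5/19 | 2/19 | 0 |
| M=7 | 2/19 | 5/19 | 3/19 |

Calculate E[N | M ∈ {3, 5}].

16/9

P(M ∈ {3, 5}) = 9/19.
Summing N·P(M=x,N=y) over the conditioning event gives 16/19.
E[N | M ∈ {3, 5}] = (16/19) / (9/19) = 16/9.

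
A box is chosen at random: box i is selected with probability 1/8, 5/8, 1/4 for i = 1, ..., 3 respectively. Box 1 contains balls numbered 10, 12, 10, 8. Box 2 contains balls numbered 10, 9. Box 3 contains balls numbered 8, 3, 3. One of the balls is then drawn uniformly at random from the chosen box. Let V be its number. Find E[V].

E[V | box 1] = (10+12+10+8)/4 = 10.
E[V | box 2] = (10+9)/2 = 19/2.
E[V | box 3] = (8+3+3)/3 = 14/3.
By the law of total expectation,
E[V] = (1/8)·(10) + (5/8)·(19/2) + (1/4)·(14/3) = 401/48.

401/48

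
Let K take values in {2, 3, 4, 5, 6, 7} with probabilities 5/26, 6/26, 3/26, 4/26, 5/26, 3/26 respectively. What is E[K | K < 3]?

P(K < 3) = 5/26.
Σ over the event: 2·5/26 = 5/13.
E[K | K < 3] = (5/13) / (5/26) = 2.

2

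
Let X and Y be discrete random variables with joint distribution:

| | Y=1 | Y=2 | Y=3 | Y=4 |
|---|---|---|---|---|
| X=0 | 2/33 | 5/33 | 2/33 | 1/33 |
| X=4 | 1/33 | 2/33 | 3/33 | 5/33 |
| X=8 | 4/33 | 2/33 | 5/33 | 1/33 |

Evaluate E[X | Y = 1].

36/7

P(Y = 1) = 7/33.
Summing X·P(X=x,Y=y) over the conditioning event gives 12/11.
E[X | Y = 1] = (12/11) / (7/33) = 36/7.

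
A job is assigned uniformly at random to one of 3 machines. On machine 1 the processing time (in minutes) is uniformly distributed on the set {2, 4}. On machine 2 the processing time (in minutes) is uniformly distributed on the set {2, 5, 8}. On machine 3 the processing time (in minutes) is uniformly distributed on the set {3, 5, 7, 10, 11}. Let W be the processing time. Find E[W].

76/15

E[W | machine 1] = (2+4)/2 = 3.
E[W | machine 2] = (2+5+8)/3 = 5.
E[W | machine 3] = (3+5+7+10+11)/5 = 36/5.
E[W] = (1/3)·(3) + (1/3)·(5) + (1/3)·(36/5) = 76/15.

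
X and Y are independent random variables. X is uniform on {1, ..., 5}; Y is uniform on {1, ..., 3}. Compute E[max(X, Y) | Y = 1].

3

P(Y = 1) = 1/3.
Summing max(X,Y)·P(x,y) over outcomes with Y = 1 gives 1.
E[max(X, Y) | Y = 1] = (1) / (1/3) = 3.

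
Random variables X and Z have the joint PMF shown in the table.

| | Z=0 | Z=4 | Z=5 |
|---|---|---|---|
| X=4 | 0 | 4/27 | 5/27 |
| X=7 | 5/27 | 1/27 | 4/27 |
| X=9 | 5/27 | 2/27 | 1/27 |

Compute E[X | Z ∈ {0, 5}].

P(Z ∈ {0, 5}) = 20/27.
Σ X·P over the event = 4·(5/27) + 7·(5/27) + 7·(4/27) + 9·(5/27) + 9·(1/27) = 137/27.
E[X | Z ∈ {0, 5}] = (137/27) / (20/27) = 137/20.

137/20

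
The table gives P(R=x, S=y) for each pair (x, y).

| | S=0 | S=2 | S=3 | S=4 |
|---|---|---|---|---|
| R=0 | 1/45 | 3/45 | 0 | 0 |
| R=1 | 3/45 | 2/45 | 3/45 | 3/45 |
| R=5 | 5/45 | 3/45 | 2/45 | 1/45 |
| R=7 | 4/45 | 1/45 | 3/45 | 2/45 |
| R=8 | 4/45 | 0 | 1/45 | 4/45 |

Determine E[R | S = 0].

P(S = 0) = 17/45.
Summing R·P(R=x,S=y) over the conditioning event gives 88/45.
E[R | S = 0] = (88/45) / (17/45) = 88/17.

88/17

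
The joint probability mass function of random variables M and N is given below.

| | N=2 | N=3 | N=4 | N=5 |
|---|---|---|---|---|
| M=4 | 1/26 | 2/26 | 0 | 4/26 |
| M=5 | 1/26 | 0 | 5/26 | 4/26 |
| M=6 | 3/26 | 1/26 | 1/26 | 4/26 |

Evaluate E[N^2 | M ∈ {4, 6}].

P(M ∈ {4, 6}) = 8/13.
Σ N^2·P over the event = 4·(1/26) + 9·(2/26) + 25·(4/26) + 4·(3/26) + 9·(1/26) + 16·(1/26) + 25·(4/26) = 259/26.
E[N^2 | M ∈ {4, 6}] = (259/26) / (8/13) = 259/16.

259/16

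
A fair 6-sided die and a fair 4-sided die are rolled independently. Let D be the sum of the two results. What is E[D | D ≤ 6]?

P(D ≤ 6) = 7/12.
Σ over the event: 2·1/24 + 3·1/12 + 4·1/8 + 5·1/6 + 6·1/6 = 8/3.
E[D | D ≤ 6] = (8/3) / (7/12) = 32/7.

32/7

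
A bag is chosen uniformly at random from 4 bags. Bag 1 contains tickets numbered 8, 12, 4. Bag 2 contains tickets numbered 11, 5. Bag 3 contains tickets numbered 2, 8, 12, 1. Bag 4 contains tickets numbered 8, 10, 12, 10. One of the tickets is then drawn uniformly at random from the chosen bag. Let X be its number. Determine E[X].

E[X | bag 1] = (8+12+4)/3 = 8.
E[X | bag 2] = (11+5)/2 = 8.
E[X | bag 3] = (2+8+12+1)/4 = 23/4.
E[X | bag 4] = (8+10+12+10)/4 = 10.
E[X] = (1/4)·(8) + (1/4)·(8) + (1/4)·(23/4) + (1/4)·(10) = 127/16.

127/16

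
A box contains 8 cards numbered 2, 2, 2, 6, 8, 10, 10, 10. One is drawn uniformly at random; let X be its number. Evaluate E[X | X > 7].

P(X > 7) = 1/2.
Σ over the event: 8·1/8 + 10·3/8 = 19/4.
E[X | X > 7] = (19/4) / (1/2) = 19/2.

19/2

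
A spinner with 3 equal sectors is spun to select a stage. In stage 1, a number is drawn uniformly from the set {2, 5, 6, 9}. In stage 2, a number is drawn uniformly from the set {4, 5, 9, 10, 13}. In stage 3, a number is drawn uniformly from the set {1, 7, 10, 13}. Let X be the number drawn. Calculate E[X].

143/20

E[X | stage 1] = (2+5+6+9)/4 = 11/2.
E[X | stage 2] = (4+5+9+10+13)/5 = 41/5.
E[X | stage 3] = (1+7+10+13)/4 = 31/4.
E[X] = (1/3)·(11/2) + (1/3)·(41/5) + (1/3)·(31/4) = 143/20.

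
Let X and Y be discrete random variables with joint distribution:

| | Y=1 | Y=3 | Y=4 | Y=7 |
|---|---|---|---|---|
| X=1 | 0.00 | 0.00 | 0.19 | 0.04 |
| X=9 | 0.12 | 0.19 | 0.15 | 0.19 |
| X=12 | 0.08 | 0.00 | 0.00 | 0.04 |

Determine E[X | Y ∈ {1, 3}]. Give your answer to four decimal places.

P(Y ∈ {1, 3}) = 0.39.
Σ X·P over the event = 9·(0.12) + 9·(0.19) + 12·(0.08) = 3.75.
E[X | Y ∈ {1, 3}] = (3.75) / (0.39) = 9.6154.

9.6154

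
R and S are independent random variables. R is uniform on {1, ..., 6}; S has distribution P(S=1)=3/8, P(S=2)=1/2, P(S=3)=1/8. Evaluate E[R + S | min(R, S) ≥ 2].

P(min(R, S) ≥ 2) = 25/48.
Summing (R+S)·P(x,y) over outcomes with min(R, S) ≥ 2 gives 155/48.
E[R + S | min(R, S) ≥ 2] = (155/48) / (25/48) = 31/5.

31/5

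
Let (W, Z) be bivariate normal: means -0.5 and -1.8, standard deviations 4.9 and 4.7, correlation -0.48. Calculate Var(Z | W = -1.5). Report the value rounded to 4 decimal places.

17.0005

For a bivariate normal, Var(Z | W=x) = σ_Z²(1 − ρ²).
Var(Z | W=-1.5) = (4.7)²·(1 − (-0.48)²) = 22.09·0.7696 = 17.0005.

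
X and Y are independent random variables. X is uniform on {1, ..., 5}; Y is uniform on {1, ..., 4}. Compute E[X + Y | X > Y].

6

Outcomes with X > Y: (2,1), (3,1), (3,2), (4,1), (4,2), (4,3), (5,1), (5,2), (5,3), (5,4), each with probability 1/20.
E[X + Y | X > Y] = (3 + 4 + 5 + 5 + 6 + 7 + 6 + 7 + 8 + 9) / 10 = 6.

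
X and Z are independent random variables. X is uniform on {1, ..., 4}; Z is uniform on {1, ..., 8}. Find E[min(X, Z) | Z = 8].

P(Z = 8) = 1/8.
Summing min(X,Z)·P(x,y) over outcomes with Z = 8 gives 5/16.
E[min(X, Z) | Z = 8] = (5/16) / (1/8) = 5/2.

5/2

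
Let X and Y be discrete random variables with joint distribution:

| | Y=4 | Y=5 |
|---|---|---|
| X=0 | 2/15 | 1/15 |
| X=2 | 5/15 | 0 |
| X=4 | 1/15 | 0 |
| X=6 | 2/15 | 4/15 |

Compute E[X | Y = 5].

24/5

P(Y = 5) = 1/3.
Σ X·P over the event = 0·(1/15) + 6·(4/15) = 8/5.
E[X | Y = 5] = (8/5) / (1/3) = 24/5.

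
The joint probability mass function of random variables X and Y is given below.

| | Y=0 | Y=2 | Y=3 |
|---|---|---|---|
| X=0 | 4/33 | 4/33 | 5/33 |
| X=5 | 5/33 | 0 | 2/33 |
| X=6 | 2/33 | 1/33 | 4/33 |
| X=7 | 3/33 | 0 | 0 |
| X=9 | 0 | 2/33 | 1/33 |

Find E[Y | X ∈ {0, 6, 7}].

37/23

P(X ∈ {0, 6, 7}) = 23/33.
Σ Y·P over the event = 0·(4/33) + 2·(4/33) + 3·(5/33) + 0·(2/33) + 2·(1/33) + 3·(4/33) + 0·(3/33) = 37/33.
E[Y | X ∈ {0, 6, 7}] = (37/33) / (23/33) = 37/23.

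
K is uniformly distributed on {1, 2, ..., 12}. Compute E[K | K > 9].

Given K > 9, K is equally likely to be any of {10, 11, 12}.
E[K | K > 9] = (10 + 11 + 12) / 3 = 11.

11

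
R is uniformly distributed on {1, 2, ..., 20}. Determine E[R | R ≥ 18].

19

Given R ≥ 18, R is equally likely to be any of {18, 19, 20}.
E[R | R ≥ 18] = (18 + 19 + 20) / 3 = 19.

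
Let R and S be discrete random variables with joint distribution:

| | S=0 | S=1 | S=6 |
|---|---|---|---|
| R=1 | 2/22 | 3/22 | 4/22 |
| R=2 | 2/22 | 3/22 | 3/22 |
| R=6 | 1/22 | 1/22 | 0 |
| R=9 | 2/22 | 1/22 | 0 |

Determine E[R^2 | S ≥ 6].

P(S ≥ 6) = 7/22.
Σ R^2·P over the event = 1·(4/22) + 4·(3/22) = 8/11.
E[R^2 | S ≥ 6] = (8/11) / (7/22) = 16/7.

16/7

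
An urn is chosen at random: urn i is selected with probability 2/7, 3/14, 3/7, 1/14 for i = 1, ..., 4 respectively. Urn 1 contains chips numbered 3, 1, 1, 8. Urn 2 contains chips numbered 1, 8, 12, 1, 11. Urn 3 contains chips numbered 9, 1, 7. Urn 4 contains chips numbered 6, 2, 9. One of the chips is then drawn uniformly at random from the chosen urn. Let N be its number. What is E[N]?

E[N | urn 1] = (3+1+1+8)/4 = 13/4.
E[N | urn 2] = (1+8+12+1+11)/5 = 33/5.
E[N | urn 3] = (9+1+7)/3 = 17/3.
E[N | urn 4] = (6+2+9)/3 = 17/3.
E[N] = (2/7)·(13/4) + (3/14)·(33/5) + (3/7)·(17/3) + (1/14)·(17/3) = 1087/210.

1087/210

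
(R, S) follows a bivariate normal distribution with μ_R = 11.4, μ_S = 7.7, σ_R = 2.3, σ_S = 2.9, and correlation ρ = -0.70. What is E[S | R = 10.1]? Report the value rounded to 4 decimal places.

The regression of S on R has slope ρ·σ_S/σ_R and passes through (μ_R, μ_S).
E[S | R=10.1] = 7.7 + (-0.70)·(2.9/2.3)·(10.1 − (11.4)) = 7.7 + (-0.88261)·(-1.3) = 8.8474.

8.8474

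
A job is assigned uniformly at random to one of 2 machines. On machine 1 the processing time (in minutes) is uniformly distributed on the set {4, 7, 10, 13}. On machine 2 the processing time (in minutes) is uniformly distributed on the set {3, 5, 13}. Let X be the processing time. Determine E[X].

31/4

E[X | machine 1] = (4+7+10+13)/4 = 17/2.
E[X | machine 2] = (3+5+13)/3 = 7.
E[X] = (1/2)·(17/2) + (1/2)·(7) = 31/4.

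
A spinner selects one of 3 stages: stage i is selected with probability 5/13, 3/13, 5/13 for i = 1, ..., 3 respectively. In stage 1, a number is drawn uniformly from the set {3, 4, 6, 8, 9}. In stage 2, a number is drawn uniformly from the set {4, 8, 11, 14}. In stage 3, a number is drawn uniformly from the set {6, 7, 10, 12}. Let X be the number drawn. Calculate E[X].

E[X | stage 1] = (3+4+6+8+9)/5 = 6.
E[X | stage 2] = (4+8+11+14)/4 = 37/4.
E[X | stage 3] = (6+7+10+12)/4 = 35/4.
E[X] = (5/13)·(6) + (3/13)·(37/4) + (5/13)·(35/4) = 203/26.

203/26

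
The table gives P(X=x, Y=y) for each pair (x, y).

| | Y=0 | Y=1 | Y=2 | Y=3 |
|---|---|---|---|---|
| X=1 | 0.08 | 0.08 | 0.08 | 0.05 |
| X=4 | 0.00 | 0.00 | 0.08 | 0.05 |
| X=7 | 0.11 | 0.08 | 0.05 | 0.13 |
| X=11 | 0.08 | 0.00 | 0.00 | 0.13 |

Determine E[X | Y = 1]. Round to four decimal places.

P(Y = 1) = 0.16.
Σ X·P over the event = 1·(0.08) + 7·(0.08) = 0.64.
E[X | Y = 1] = (0.64) / (0.16) = 4.0000.

4.0000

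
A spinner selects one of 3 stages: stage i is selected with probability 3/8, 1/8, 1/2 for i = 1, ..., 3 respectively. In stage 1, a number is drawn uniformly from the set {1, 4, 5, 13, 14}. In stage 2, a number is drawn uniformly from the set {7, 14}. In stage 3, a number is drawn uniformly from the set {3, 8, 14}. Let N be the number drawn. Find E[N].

E[N | stage 1] = (1+4+5+13+14)/5 = 37/5.
E[N | stage 2] = (7+14)/2 = 21/2.
E[N | stage 3] = (3+8+14)/3 = 25/3.
By the law of total expectation,
E[N] = (3/8)·(37/5) + (1/8)·(21/2) + (1/2)·(25/3) = 1981/240.

1981/240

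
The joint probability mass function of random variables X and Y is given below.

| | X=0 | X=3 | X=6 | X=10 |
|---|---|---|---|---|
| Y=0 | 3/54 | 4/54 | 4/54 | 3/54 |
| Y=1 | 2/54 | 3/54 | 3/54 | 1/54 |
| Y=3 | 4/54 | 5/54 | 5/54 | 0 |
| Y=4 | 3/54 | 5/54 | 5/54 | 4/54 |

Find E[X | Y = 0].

33/7

P(Y = 0) = 7/27.
Σ X·P over the event = 0·(3/54) + 3·(4/54) + 6·(4/54) + 10·(3/54) = 11/9.
E[X | Y = 0] = (11/9) / (7/27) = 33/7.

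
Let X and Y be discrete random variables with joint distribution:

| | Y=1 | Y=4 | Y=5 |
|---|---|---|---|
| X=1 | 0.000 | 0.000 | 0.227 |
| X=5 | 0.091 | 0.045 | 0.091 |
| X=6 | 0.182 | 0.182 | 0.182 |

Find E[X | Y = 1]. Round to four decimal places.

5.6667

P(Y = 1) = 0.273.
Σ X·P over the event = 5·(0.091) + 6·(0.182) = 1.547.
E[X | Y = 1] = (1.547) / (0.273) = 5.6667.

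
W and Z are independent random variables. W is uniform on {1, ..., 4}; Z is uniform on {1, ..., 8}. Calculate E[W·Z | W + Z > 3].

P(W + Z > 3) = 29/32.
Summing WZ·P(x,y) over outcomes with W + Z > 3 gives 355/32.
E[W·Z | W + Z > 3] = (355/32) / (29/32) = 355/29.

355/29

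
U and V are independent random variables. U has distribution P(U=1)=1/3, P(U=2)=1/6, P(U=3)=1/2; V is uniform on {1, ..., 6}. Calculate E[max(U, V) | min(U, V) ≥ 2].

83/20

P(min(U, V) ≥ 2) = 5/9.
Summing max(U,V)·P(x,y) over outcomes with min(U, V) ≥ 2 gives 83/36.
E[max(U, V) | min(U, V) ≥ 2] = (83/36) / (5/9) = 83/20.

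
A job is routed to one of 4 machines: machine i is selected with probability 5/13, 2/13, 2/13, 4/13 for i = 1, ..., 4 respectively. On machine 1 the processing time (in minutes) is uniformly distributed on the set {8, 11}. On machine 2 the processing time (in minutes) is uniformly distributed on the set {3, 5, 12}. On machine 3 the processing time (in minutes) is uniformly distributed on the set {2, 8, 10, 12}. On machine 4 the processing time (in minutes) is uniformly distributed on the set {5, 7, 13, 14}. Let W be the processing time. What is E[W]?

E[W | machine 1] = (8+11)/2 = 19/2.
E[W | machine 2] = (3+5+12)/3 = 20/3.
E[W | machine 3] = (2+8+10+12)/4 = 8.
E[W | machine 4] = (5+7+13+14)/4 = 39/4.
E[W] = (5/13)·(19/2) + (2/13)·(20/3) + (2/13)·(8) + (4/13)·(39/4) = 695/78.

695/78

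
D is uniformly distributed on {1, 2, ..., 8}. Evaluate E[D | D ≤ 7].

4

Given D ≤ 7, D is equally likely to be any of {1, 2, 3, 4, 5, 6, 7}.
E[D | D ≤ 7] = (1 + 2 + 3 + 4 + 5 + 6 + 7) / 7 = 4.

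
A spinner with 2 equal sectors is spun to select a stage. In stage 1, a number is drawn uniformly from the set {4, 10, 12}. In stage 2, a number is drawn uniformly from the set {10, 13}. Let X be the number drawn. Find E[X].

E[X | stage 1] = (4+10+12)/3 = 26/3.
E[X | stage 2] = (10+13)/2 = 23/2.
By the law of total expectation,
E[X] = (1/2)·(26/3) + (1/2)·(23/2) = 121/12.

121/12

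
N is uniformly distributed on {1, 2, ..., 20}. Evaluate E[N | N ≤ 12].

13/2

Given N ≤ 12, N is equally likely to be any of {1, 2, 3, 4, 5, 6, 7, 8, 9, 10, 11, 12}.
E[N | N ≤ 12] = (1 + 2 + 3 + 4 + 5 + 6 + 7 + 8 + 9 + 10 + 11 + 12) / 12 = 13/2.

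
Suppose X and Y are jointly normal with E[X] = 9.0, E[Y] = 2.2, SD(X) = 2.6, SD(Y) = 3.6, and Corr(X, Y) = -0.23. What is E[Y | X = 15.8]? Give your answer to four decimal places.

0.0345

For a bivariate normal, E[Y | X=x] = μ_Y + ρ·(σ_Y/σ_X)·(x − μ_X).
E[Y | X=15.8] = 2.2 + (-0.23)·(3.6/2.6)·(15.8 − (9.0)) = 2.2 + (-0.31846)·(6.8) = 0.0345.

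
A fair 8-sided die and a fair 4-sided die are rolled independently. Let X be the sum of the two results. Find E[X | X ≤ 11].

212/31

P(X ≤ 11) = 31/32.
E[X | X ≤ 11] = (53/8) / (31/32) = 212/31.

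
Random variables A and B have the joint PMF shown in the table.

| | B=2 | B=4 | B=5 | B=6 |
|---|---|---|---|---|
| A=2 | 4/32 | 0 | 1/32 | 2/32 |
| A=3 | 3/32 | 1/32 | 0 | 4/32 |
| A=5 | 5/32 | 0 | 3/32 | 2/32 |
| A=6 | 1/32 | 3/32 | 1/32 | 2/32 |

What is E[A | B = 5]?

P(B = 5) = 5/32.
Summing A·P(A=x,B=y) over the conditioning event gives 23/32.
E[A | B = 5] = (23/32) / (5/32) = 23/5.

23/5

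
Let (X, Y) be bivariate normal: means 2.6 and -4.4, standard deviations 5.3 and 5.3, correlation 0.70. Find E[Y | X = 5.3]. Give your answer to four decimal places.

The regression of Y on X has slope ρ·σ_Y/σ_X and passes through (μ_X, μ_Y).
E[Y | X=5.3] = -4.4 + (0.70)·(5.3/5.3)·(5.3 − (2.6)) = -4.4 + (0.7)·(2.7) = -2.5100.

-2.5100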